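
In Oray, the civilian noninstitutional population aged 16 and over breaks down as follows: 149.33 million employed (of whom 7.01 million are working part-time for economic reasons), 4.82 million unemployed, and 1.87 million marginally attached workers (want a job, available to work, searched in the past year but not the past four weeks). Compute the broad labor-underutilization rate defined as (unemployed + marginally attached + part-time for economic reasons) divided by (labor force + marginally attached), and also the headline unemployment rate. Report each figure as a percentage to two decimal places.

Labor force = 149.33 + 4.82 = 154.15 million.
Numerator = 4.82 + 1.87 + 7.01 = 13.70 million.
Denominator = 154.15 + 1.87 = 156.02 million.
Broad rate = 13.70 / 156.02 = 8.78%.
Headline unemployment rate = 4.82 / 154.15 = 3.13%.

Broad underutilization rate ≈ 8.78%; headline unemployment rate ≈ 3.13%.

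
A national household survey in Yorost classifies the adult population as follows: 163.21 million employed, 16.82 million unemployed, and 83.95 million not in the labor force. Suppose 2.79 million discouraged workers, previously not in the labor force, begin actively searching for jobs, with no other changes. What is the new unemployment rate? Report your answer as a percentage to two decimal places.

New unemployment rate ≈ 10.73%.

Initially, labor force = 163.21 + 16.82 = 180.03 million, so u = 16.82/180.03 = 9.34%.
After the change, unemployed and labor force both rise by 2.79 → E = 163.21, U = 19.61, labor force = 182.82 million.
New unemployment rate = 19.61 / 182.82 = 10.73%.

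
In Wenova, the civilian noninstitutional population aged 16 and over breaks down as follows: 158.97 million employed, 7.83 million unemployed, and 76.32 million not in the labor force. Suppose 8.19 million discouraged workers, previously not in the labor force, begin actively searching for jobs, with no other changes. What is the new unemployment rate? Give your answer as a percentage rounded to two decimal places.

New unemployment rate ≈ 9.15%.

Initially, labor force = 158.97 + 7.83 = 166.80 million, so u = 7.83/166.80 = 4.69%.
After the change, unemployed and labor force both rise by 8.19 → E = 158.97, U = 16.02, labor force = 174.99 million.
New unemployment rate = 16.02 / 174.99 = 9.15%.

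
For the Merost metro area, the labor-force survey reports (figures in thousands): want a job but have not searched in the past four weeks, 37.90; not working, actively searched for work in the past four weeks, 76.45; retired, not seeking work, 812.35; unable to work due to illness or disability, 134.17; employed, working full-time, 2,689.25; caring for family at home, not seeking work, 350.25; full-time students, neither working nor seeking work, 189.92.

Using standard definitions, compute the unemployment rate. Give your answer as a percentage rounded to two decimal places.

Employed = 2,689.25 thousand.
Unemployed = 76.45 thousand.
Labor force = 2,689.25 + 76.45 = 2,765.70 thousand.
Unemployment rate = 76.45 / 2,765.70 = 2.76%.

Unemployment rate ≈ 2.76%.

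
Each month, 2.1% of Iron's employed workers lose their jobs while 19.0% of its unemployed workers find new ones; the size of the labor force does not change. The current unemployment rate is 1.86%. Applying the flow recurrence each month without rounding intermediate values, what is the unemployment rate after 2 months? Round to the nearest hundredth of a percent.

Unemployment rate after two months ≈ 4.91%.

With a fixed labor force, u_{t+1} = u_t + s·(1−u_t) − f·u_t = u_t·(1−s−f) + s.
Here 1−s−f = 0.789 and s = 0.021.
u_1 = 0.018600 × 0.789 + 0.021 = 0.035675.
u_2 = 0.035675 × 0.789 + 0.021 = 0.049148.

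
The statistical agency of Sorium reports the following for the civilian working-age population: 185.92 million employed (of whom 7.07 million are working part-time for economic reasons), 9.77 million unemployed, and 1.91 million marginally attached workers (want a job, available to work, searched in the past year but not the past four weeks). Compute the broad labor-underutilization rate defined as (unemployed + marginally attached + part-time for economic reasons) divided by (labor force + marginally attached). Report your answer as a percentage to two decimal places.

Labor force = 185.92 + 9.77 = 195.69 million.
Numerator = 9.77 + 1.91 + 7.07 = 18.75 million.
Denominator = 195.69 + 1.91 = 197.60 million.
Broad rate = 18.75 / 197.60 = 9.49%.

Broad underutilization rate ≈ 9.49%.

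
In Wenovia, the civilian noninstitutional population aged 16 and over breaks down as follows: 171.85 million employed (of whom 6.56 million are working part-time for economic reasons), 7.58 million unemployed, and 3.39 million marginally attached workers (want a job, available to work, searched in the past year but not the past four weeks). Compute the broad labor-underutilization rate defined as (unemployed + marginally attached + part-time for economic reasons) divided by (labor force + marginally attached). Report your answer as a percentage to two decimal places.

Broad underutilization rate ≈ 9.59%.

Labor force = 171.85 + 7.58 = 179.43 million.
Numerator = 7.58 + 3.39 + 6.56 = 17.53 million.
Denominator = 179.43 + 3.39 = 182.82 million.
Broad rate = 17.53 / 182.82 = 9.59%.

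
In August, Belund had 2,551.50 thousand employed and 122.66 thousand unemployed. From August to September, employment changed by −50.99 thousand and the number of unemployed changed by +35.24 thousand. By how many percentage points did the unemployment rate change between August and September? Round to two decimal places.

August: labor force = 2,551.50 + 122.66 = 2,674.16; u = 122.66/2,674.16 = 4.59%.
September: labor force = 2,500.51 + 157.90 = 2,658.41; u = 157.90/2,658.41 = 5.94%.
Change = 5.94% − 4.59% = +1.35 pp.

The unemployment rate changed by +1.35 percentage points.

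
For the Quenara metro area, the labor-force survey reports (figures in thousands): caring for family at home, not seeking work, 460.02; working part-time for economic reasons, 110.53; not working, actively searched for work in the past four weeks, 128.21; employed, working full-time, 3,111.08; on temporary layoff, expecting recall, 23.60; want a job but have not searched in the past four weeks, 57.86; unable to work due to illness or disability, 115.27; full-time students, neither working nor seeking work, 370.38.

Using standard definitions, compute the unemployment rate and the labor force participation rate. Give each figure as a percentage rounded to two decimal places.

Employed = 110.53 + 3,111.08 = 3,221.61 thousand (anyone who worked, including part-time for economic reasons, counts as employed).
Unemployed = 128.21 + 23.60 = 151.81 thousand (jobless and actively searching, or on temporary layoff).
Labor force = 3,221.61 + 151.81 = 3,373.42 thousand.
Not in labor force = 460.02 + 57.86 + 115.27 + 370.38 = 1,003.53 thousand (those not working and not actively searching are outside the labor force — including those who want a job but have given up searching).
Civilian working-age population = 3,373.42 + 1,003.53 = 4,376.95 thousand.
Unemployment rate = 151.81 / 3,373.42 = 4.50%.
Labor force participation rate = 3,373.42 / 4,376.95 = 77.07%.

Unemployment rate ≈ 4.50%; labor force participation rate ≈ 77.07%.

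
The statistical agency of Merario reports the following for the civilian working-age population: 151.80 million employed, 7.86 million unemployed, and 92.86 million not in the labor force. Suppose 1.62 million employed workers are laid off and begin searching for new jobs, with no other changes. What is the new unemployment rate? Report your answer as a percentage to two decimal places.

New unemployment rate ≈ 5.94%.

Initially, labor force = 151.80 + 7.86 = 159.66 million, so u = 7.86/159.66 = 4.92%.
After the change, employed falls and unemployed rises by 1.62; labor force unchanged → E = 150.18, U = 9.48, labor force = 159.66 million.
New unemployment rate = 9.48 / 159.66 = 5.94%.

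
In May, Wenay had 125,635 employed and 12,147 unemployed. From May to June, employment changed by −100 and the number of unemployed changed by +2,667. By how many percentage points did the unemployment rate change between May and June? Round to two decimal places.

The unemployment rate changed by +1.74 percentage points.

May: labor force = 125,635 + 12,147 = 137,782; u = 12,147/137,782 = 8.82%.
June: labor force = 125,535 + 14,814 = 140,349; u = 14,814/140,349 = 10.56%.
Change = 10.56% − 8.82% = +1.74 pp.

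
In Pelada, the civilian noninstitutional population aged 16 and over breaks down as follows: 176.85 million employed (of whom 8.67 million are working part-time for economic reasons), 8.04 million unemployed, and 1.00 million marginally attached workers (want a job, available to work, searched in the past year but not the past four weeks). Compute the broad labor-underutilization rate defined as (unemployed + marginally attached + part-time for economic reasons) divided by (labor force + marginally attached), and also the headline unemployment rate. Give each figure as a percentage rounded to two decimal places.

Broad underutilization rate ≈ 9.53%; headline unemployment rate ≈ 4.35%.

Labor force = 176.85 + 8.04 = 184.89 million.
Numerator = 8.04 + 1.00 + 8.67 = 17.71 million.
Denominator = 184.89 + 1.00 = 185.89 million.
Broad rate = 17.71 / 185.89 = 9.53%.
Headline unemployment rate = 8.04 / 184.89 = 4.35%.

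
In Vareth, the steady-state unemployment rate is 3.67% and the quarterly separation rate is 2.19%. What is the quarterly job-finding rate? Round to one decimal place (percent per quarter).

From u* = s/(s+f): f = s·(1−u)/u.
f = 2.19 × (1 − 0.0367) / 0.0367 = 2.1096 / 0.0367 ≈ 57.5% per quarter.

Job-finding rate ≈ 57.5% per quarter.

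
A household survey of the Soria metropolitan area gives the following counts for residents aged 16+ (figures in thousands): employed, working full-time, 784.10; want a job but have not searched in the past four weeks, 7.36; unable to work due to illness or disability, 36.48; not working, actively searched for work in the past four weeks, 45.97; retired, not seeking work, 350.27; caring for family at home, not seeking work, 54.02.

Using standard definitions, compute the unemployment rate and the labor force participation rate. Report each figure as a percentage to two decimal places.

Unemployment rate ≈ 5.54%; labor force participation rate ≈ 64.94%.

Employed = 784.10 thousand.
Unemployed = 45.97 thousand.
Labor force = 784.10 + 45.97 = 830.07 thousand.
Not in labor force = 7.36 + 36.48 + 350.27 + 54.02 = 448.13 thousand (those not working and not actively searching are outside the labor force — including those who want a job but have given up searching).
Civilian working-age population = 830.07 + 448.13 = 1,278.20 thousand.
Unemployment rate = 45.97 / 830.07 = 5.54%.
Labor force participation rate = 830.07 / 1,278.20 = 64.94%.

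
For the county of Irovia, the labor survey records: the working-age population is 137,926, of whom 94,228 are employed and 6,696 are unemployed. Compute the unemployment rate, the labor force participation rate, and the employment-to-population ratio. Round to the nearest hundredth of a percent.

Labor force = employed + unemployed = 94,228 + 6,696 = 100,924.
Unemployment rate = 6,696 / 100,924 = 6.63%.
Labor force participation rate = 100,924 / 137,926 = 73.17%.
Employment-population ratio = 94,228 / 137,926 = 68.32%.

Unemployment rate ≈ 6.63%; labor force participation rate ≈ 73.17%; employment-population ratio ≈ 68.32%.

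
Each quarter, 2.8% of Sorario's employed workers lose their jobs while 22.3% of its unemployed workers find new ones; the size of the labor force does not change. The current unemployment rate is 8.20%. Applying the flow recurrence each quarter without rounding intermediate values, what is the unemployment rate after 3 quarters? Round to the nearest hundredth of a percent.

With a fixed labor force, u_{t+1} = u_t + s·(1−u_t) − f·u_t = u_t·(1−s−f) + s.
Here 1−s−f = 0.749 and s = 0.028.
u_1 = 0.082000 × 0.749 + 0.028 = 0.089418.
u_2 = 0.089418 × 0.749 + 0.028 = 0.094974.
u_3 = 0.094974 × 0.749 + 0.028 = 0.099136.

Unemployment rate after three quarters ≈ 9.91%.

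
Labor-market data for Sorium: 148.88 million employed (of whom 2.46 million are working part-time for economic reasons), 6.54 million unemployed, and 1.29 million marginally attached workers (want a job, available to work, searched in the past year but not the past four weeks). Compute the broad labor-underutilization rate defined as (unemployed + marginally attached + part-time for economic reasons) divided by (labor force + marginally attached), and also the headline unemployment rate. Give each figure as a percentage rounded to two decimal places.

Labor force = 148.88 + 6.54 = 155.42 million.
Numerator = 6.54 + 1.29 + 2.46 = 10.29 million.
Denominator = 155.42 + 1.29 = 156.71 million.
Broad rate = 10.29 / 156.71 = 6.57%.
Headline unemployment rate = 6.54 / 155.42 = 4.21%.

Broad underutilization rate ≈ 6.57%; headline unemployment rate ≈ 4.21%.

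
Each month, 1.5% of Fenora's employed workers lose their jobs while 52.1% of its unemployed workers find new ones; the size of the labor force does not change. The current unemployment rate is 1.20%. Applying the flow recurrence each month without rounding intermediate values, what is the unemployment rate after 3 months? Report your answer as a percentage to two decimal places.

With a fixed labor force, u_{t+1} = u_t + s·(1−u_t) − f·u_t = u_t·(1−s−f) + s.
Here 1−s−f = 0.464 and s = 0.015.
u_1 = 0.012000 × 0.464 + 0.015 = 0.020568.
u_2 = 0.020568 × 0.464 + 0.015 = 0.024544.
u_3 = 0.024544 × 0.464 + 0.015 = 0.026388.

Unemployment rate after three months ≈ 2.64%.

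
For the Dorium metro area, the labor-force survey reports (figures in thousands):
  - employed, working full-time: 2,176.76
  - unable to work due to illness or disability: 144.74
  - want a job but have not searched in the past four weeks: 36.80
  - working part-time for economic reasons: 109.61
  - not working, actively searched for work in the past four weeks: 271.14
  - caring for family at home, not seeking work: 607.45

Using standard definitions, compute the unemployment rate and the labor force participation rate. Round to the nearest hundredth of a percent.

Unemployment rate ≈ 10.60%; labor force participation rate ≈ 76.42%.

Employed = 2,176.76 + 109.61 = 2,286.37 thousand (anyone who worked, including part-time for economic reasons, counts as employed).
Unemployed = 271.14 thousand.
Labor force = 2,286.37 + 271.14 = 2,557.51 thousand.
Not in labor force = 144.74 + 36.80 + 607.45 = 788.99 thousand (those not working and not actively searching are outside the labor force — including those who want a job but have given up searching).
Civilian working-age population = 2,557.51 + 788.99 = 3,346.50 thousand.
Unemployment rate = 271.14 / 2,557.51 = 10.60%.
Labor force participation rate = 2,557.51 / 3,346.50 = 76.42%.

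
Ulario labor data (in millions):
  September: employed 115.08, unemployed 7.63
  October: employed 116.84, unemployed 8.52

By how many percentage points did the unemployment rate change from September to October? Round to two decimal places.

The unemployment rate changed by +0.58 percentage points.

September: labor force = 115.08 + 7.63 = 122.71; u = 7.63/122.71 = 6.22%.
October: labor force = 116.84 + 8.52 = 125.36; u = 8.52/125.36 = 6.80%.
Change = 6.80% − 6.22% = +0.58 pp.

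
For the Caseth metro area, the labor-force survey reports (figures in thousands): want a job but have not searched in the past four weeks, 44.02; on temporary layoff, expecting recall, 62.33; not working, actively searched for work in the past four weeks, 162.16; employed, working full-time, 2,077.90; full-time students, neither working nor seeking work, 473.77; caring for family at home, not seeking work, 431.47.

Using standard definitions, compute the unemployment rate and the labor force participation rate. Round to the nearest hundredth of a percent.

Employed = 2,077.90 thousand.
Unemployed = 62.33 + 162.16 = 224.49 thousand (jobless and actively searching, or on temporary layoff).
Labor force = 2,077.90 + 224.49 = 2,302.39 thousand.
Not in labor force = 44.02 + 473.77 + 431.47 = 949.26 thousand (those not working and not actively searching are outside the labor force — including those who want a job but have given up searching).
Civilian working-age population = 2,302.39 + 949.26 = 3,251.65 thousand.
Unemployment rate = 224.49 / 2,302.39 = 9.75%.
Labor force participation rate = 2,302.39 / 3,251.65 = 70.81%.

Unemployment rate ≈ 9.75%; labor force participation rate ≈ 70.81%.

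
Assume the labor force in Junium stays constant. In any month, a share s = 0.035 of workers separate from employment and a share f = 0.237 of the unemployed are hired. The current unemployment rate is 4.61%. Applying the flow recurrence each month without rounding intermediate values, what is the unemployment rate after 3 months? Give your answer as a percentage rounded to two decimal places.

Unemployment rate after three months ≈ 9.68%.

With a fixed labor force, u_{t+1} = u_t + s·(1−u_t) − f·u_t = u_t·(1−s−f) + s.
Here 1−s−f = 0.728 and s = 0.035.
u_1 = 0.046100 × 0.728 + 0.035 = 0.068561.
u_2 = 0.068561 × 0.728 + 0.035 = 0.084912.
u_3 = 0.084912 × 0.728 + 0.035 = 0.096816.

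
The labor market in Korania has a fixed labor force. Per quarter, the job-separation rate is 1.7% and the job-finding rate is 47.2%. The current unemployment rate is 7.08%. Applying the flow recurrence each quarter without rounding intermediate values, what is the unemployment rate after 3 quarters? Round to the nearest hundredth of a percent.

With a fixed labor force, u_{t+1} = u_t + s·(1−u_t) − f·u_t = u_t·(1−s−f) + s.
Here 1−s−f = 0.511 and s = 0.017.
u_1 = 0.070800 × 0.511 + 0.017 = 0.053179.
u_2 = 0.053179 × 0.511 + 0.017 = 0.044174.
u_3 = 0.044174 × 0.511 + 0.017 = 0.039573.

Unemployment rate after three quarters ≈ 3.96%.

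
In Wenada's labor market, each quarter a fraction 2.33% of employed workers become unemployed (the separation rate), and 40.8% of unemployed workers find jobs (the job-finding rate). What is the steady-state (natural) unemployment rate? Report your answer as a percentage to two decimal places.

Steady-state unemployment rate ≈ 5.40%.

At steady state the flows balance: s·E = f·U, so U/(E+U) = s/(s+f).
u* = 2.33 / (2.33 + 40.8) = 2.33 / 43.13 = 5.40%.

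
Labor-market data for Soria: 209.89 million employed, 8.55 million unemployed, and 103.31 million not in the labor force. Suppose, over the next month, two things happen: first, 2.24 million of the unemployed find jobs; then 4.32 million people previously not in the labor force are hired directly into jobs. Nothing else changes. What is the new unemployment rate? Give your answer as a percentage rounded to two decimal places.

New unemployment rate ≈ 2.83%.

Initially, labor force = 209.89 + 8.55 = 218.44 million, so u = 8.55/218.44 = 3.91%.
After the first change, unemployed falls and employed rises by 2.24; labor force unchanged → E = 212.13, U = 6.31, labor force = 218.44 million.
After the second change, employed and labor force both rise by 4.32; unemployed unchanged → E = 216.45, U = 6.31, labor force = 222.76 million.
New unemployment rate = 6.31 / 222.76 = 2.83%.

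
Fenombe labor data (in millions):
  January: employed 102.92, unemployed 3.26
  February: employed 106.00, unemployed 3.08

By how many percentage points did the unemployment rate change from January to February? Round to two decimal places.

The unemployment rate changed by −0.25 percentage points.

January: labor force = 102.92 + 3.26 = 106.18; u = 3.26/106.18 = 3.07%.
February: labor force = 106.00 + 3.08 = 109.08; u = 3.08/109.08 = 2.82%.
Change = 2.82% − 3.07% = −0.25 pp.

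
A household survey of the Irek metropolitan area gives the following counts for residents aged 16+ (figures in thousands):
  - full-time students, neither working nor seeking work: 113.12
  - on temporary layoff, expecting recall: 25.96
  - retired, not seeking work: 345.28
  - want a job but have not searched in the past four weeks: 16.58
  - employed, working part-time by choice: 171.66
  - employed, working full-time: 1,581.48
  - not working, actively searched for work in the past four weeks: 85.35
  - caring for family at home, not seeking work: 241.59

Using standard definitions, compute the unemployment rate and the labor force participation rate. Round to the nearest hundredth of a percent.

Employed = 171.66 + 1,581.48 = 1,753.14 thousand.
Unemployed = 25.96 + 85.35 = 111.31 thousand (jobless and actively searching, or on temporary layoff).
Labor force = 1,753.14 + 111.31 = 1,864.45 thousand.
Not in labor force = 113.12 + 345.28 + 16.58 + 241.59 = 716.57 thousand (those not working and not actively searching are outside the labor force — including those who want a job but have given up searching).
Civilian working-age population = 1,864.45 + 716.57 = 2,581.02 thousand.
Unemployment rate = 111.31 / 1,864.45 = 5.97%.
Labor force participation rate = 1,864.45 / 2,581.02 = 72.24%.

Unemployment rate ≈ 5.97%; labor force participation rate ≈ 72.24%.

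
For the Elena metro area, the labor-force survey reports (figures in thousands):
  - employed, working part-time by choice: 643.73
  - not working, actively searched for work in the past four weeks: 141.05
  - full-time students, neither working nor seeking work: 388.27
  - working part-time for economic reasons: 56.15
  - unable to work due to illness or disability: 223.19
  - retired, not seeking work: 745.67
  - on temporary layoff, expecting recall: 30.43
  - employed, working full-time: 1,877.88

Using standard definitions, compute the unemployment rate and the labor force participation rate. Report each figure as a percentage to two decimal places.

Employed = 643.73 + 56.15 + 1,877.88 = 2,577.76 thousand (anyone who worked, including part-time for economic reasons, counts as employed).
Unemployed = 141.05 + 30.43 = 171.48 thousand (jobless and actively searching, or on temporary layoff).
Labor force = 2,577.76 + 171.48 = 2,749.24 thousand.
Not in labor force = 388.27 + 223.19 + 745.67 = 1,357.13 thousand (those not working and not actively searching are outside the labor force).
Civilian working-age population = 2,749.24 + 1,357.13 = 4,106.37 thousand.
Unemployment rate = 171.48 / 2,749.24 = 6.24%.
Labor force participation rate = 2,749.24 / 4,106.37 = 66.95%.

Unemployment rate ≈ 6.24%; labor force participation rate ≈ 66.95%.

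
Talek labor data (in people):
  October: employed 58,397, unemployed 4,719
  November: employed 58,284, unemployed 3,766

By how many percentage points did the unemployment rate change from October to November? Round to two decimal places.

October: labor force = 58,397 + 4,719 = 63,116; u = 4,719/63,116 = 7.48%.
November: labor force = 58,284 + 3,766 = 62,050; u = 3,766/62,050 = 6.07%.
Change = 6.07% − 7.48% = −1.41 pp.

The unemployment rate changed by −1.41 percentage points.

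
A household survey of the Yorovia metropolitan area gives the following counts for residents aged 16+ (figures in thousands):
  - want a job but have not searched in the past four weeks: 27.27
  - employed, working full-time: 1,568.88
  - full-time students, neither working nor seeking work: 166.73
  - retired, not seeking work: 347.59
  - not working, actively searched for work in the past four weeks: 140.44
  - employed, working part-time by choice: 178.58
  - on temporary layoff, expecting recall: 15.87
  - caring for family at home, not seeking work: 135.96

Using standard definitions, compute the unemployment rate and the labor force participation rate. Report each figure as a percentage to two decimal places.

Employed = 1,568.88 + 178.58 = 1,747.46 thousand.
Unemployed = 140.44 + 15.87 = 156.31 thousand (jobless and actively searching, or on temporary layoff).
Labor force = 1,747.46 + 156.31 = 1,903.77 thousand.
Not in labor force = 27.27 + 166.73 + 347.59 + 135.96 = 677.55 thousand (those not working and not actively searching are outside the labor force — including those who want a job but have given up searching).
Civilian working-age population = 1,903.77 + 677.55 = 2,581.32 thousand.
Unemployment rate = 156.31 / 1,903.77 = 8.21%.
Labor force participation rate = 1,903.77 / 2,581.32 = 73.75%.

Unemployment rate ≈ 8.21%; labor force participation rate ≈ 73.75%.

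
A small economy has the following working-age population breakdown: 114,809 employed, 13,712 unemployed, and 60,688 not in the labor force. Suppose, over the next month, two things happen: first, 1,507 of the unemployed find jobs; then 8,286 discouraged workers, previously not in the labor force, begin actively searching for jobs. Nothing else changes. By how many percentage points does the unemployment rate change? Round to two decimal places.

The unemployment rate changes by +4.31 percentage points.

Initially, labor force = 114,809 + 13,712 = 128,521, so u = 13,712/128,521 = 10.67%.
After the first change, unemployed falls and employed rises by 1,507; labor force unchanged → E = 116,316, U = 12,205, labor force = 128,521.
After the second change, unemployed and labor force both rise by 8,286 → E = 116,316, U = 20,491, labor force = 136,807.
New unemployment rate = 20,491 / 136,807 = 14.98%.
Change = 14.98% − 10.67% = +4.31 percentage points.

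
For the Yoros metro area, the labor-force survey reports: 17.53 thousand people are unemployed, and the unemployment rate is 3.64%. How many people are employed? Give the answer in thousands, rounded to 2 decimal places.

About 464.06 thousand are employed.

Labor force = U / u = 17.53 / 0.0364 ≈ 481.59 thousand.
Employed = labor force − unemployed = 481.59 − 17.53 = 464.06 thousand.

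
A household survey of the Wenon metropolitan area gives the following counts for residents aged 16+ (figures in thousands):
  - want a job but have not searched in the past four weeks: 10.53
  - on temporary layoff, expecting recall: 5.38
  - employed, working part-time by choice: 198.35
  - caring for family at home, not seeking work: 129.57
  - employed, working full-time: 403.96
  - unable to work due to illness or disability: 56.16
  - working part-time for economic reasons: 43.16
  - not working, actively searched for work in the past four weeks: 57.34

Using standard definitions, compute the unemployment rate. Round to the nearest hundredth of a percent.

Unemployment rate ≈ 8.86%.

Employed = 198.35 + 403.96 + 43.16 = 645.47 thousand (anyone who worked, including part-time for economic reasons, counts as employed).
Unemployed = 5.38 + 57.34 = 62.72 thousand (jobless and actively searching, or on temporary layoff).
Labor force = 645.47 + 62.72 = 708.19 thousand.
Unemployment rate = 62.72 / 708.19 = 8.86%.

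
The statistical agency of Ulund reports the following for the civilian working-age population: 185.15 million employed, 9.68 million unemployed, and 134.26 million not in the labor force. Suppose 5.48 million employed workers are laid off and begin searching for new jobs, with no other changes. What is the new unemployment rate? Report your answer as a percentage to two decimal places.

New unemployment rate ≈ 7.78%.

Initially, labor force = 185.15 + 9.68 = 194.83 million, so u = 9.68/194.83 = 4.97%.
After the change, employed falls and unemployed rises by 5.48; labor force unchanged → E = 179.67, U = 15.16, labor force = 194.83 million.
New unemployment rate = 15.16 / 194.83 = 7.78%.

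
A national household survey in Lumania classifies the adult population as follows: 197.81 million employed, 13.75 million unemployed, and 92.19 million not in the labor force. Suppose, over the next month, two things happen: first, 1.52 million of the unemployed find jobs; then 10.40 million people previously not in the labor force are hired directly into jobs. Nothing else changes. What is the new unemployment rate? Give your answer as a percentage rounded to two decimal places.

New unemployment rate ≈ 5.51%.

Initially, labor force = 197.81 + 13.75 = 211.56 million, so u = 13.75/211.56 = 6.50%.
After the first change, unemployed falls and employed rises by 1.52; labor force unchanged → E = 199.33, U = 12.23, labor force = 211.56 million.
After the second change, employed and labor force both rise by 10.40; unemployed unchanged → E = 209.73, U = 12.23, labor force = 221.96 million.
New unemployment rate = 12.23 / 221.96 = 5.51%.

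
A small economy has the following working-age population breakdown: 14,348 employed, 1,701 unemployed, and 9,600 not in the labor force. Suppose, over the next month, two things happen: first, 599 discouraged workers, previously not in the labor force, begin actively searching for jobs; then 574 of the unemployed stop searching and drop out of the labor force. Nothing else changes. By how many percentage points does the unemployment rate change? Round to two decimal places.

The unemployment rate changes by +0.14 percentage points.

Initially, labor force = 14,348 + 1,701 = 16,049, so u = 1,701/16,049 = 10.60%.
After the first change, unemployed and labor force both rise by 599 → E = 14,348, U = 2,300, labor force = 16,648.
After the second change, unemployed and labor force both fall by 574 → E = 14,348, U = 1,726, labor force = 16,074.
New unemployment rate = 1,726 / 16,074 = 10.74%.
Change = 10.74% − 10.60% = +0.14 percentage points.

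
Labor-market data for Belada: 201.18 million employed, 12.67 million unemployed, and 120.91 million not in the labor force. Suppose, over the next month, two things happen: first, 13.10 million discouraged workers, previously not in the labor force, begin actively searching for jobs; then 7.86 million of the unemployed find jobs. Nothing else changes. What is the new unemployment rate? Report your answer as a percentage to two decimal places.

New unemployment rate ≈ 7.89%.

Initially, labor force = 201.18 + 12.67 = 213.85 million, so u = 12.67/213.85 = 5.92%.
After the first change, unemployed and labor force both rise by 13.10 → E = 201.18, U = 25.77, labor force = 226.95 million.
After the second change, unemployed falls and employed rises by 7.86; labor force unchanged → E = 209.04, U = 17.91, labor force = 226.95 million.
New unemployment rate = 17.91 / 226.95 = 7.89%.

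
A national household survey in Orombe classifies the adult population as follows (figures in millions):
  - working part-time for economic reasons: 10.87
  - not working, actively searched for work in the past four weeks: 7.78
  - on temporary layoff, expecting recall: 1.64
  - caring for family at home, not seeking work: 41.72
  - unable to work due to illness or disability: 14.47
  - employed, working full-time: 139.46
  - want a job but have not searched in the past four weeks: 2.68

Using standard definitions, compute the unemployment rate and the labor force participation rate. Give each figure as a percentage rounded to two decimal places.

Employed = 10.87 + 139.46 = 150.33 million (anyone who worked, including part-time for economic reasons, counts as employed).
Unemployed = 7.78 + 1.64 = 9.42 million (jobless and actively searching, or on temporary layoff).
Labor force = 150.33 + 9.42 = 159.75 million.
Not in labor force = 41.72 + 14.47 + 2.68 = 58.87 million (those not working and not actively searching are outside the labor force — including those who want a job but have given up searching).
Civilian working-age population = 159.75 + 58.87 = 218.62 million.
Unemployment rate = 9.42 / 159.75 = 5.90%.
Labor force participation rate = 159.75 / 218.62 = 73.07%.

Unemployment rate ≈ 5.90%; labor force participation rate ≈ 73.07%.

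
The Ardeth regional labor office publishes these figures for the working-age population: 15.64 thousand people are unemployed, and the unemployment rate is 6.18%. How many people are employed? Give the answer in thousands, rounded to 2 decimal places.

About 237.43 thousand are employed.

Labor force = U / u = 15.64 / 0.0618 ≈ 253.07 thousand.
Employed = labor force − unemployed = 253.07 − 15.64 = 237.43 thousand.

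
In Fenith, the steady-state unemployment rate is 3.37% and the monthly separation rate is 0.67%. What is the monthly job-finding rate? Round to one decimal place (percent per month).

Job-finding rate ≈ 19.2% per month.

From u* = s/(s+f): f = s·(1−u)/u.
f = 0.67 × (1 − 0.0337) / 0.0337 = 0.6474 / 0.0337 ≈ 19.2% per month.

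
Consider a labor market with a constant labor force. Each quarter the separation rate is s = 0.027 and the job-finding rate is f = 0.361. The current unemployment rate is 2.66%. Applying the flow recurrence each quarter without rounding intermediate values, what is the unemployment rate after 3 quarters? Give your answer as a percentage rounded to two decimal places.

With a fixed labor force, u_{t+1} = u_t + s·(1−u_t) − f·u_t = u_t·(1−s−f) + s.
Here 1−s−f = 0.612 and s = 0.027.
u_1 = 0.026600 × 0.612 + 0.027 = 0.043279.
u_2 = 0.043279 × 0.612 + 0.027 = 0.053487.
u_3 = 0.053487 × 0.612 + 0.027 = 0.059734.

Unemployment rate after three quarters ≈ 5.97%.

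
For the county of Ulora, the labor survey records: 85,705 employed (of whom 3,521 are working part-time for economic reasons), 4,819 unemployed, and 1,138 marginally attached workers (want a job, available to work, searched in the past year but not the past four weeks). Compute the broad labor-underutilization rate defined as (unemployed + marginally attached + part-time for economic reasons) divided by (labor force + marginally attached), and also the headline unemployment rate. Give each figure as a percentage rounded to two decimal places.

Labor force = 85,705 + 4,819 = 90,524.
Numerator = 4,819 + 1,138 + 3,521 = 9,478.
Denominator = 90,524 + 1,138 = 91,662.
Broad rate = 9,478 / 91,662 = 10.34%.
Headline unemployment rate = 4,819 / 90,524 = 5.32%.

Broad underutilization rate ≈ 10.34%; headline unemployment rate ≈ 5.32%.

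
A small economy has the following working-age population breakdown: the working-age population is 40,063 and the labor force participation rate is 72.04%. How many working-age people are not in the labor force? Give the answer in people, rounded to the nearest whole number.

Share not in the labor force = 1 − 0.7204 = 0.2796.
Not in labor force = 0.2796 × 40,063 ≈ 11,202.

About 11,202 are not in the labor force.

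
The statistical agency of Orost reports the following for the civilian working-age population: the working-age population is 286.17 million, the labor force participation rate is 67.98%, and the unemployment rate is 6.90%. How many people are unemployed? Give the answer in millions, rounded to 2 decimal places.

About 13.42 million are unemployed.

Labor force = 0.6798 × 286.17 = 194.54 million.
Unemployed = 0.0690 × 194.54 ≈ 13.42 million.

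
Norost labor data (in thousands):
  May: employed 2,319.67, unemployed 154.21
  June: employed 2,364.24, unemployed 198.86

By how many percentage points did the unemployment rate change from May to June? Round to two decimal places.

The unemployment rate changed by +1.53 percentage points.

May: labor force = 2,319.67 + 154.21 = 2,473.88; u = 154.21/2,473.88 = 6.23%.
June: labor force = 2,364.24 + 198.86 = 2,563.10; u = 198.86/2,563.10 = 7.76%.
Change = 7.76% − 6.23% = +1.53 pp.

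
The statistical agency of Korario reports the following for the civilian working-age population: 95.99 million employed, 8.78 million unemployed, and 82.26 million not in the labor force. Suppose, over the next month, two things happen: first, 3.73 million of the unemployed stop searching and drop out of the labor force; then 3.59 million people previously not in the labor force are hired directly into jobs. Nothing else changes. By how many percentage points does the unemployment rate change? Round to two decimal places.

The unemployment rate changes by −3.55 percentage points.

Initially, labor force = 95.99 + 8.78 = 104.77 million, so u = 8.78/104.77 = 8.38%.
After the first change, unemployed and labor force both fall by 3.73 → E = 95.99, U = 5.05, labor force = 101.04 million.
After the second change, employed and labor force both rise by 3.59; unemployed unchanged → E = 99.58, U = 5.05, labor force = 104.63 million.
New unemployment rate = 5.05 / 104.63 = 4.83%.
Change = 4.83% − 8.38% = −3.55 percentage points.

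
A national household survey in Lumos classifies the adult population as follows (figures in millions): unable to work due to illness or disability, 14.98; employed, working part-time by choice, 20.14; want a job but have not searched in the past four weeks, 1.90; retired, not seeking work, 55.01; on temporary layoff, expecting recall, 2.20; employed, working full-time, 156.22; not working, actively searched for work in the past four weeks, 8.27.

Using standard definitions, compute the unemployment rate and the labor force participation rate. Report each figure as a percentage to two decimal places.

Unemployment rate ≈ 5.60%; labor force participation rate ≈ 72.21%.

Employed = 20.14 + 156.22 = 176.36 million.
Unemployed = 2.20 + 8.27 = 10.47 million (jobless and actively searching, or on temporary layoff).
Labor force = 176.36 + 10.47 = 186.83 million.
Not in labor force = 14.98 + 1.90 + 55.01 = 71.89 million (those not working and not actively searching are outside the labor force — including those who want a job but have given up searching).
Civilian working-age population = 186.83 + 71.89 = 258.72 million.
Unemployment rate = 10.47 / 186.83 = 5.60%.
Labor force participation rate = 186.83 / 258.72 = 72.21%.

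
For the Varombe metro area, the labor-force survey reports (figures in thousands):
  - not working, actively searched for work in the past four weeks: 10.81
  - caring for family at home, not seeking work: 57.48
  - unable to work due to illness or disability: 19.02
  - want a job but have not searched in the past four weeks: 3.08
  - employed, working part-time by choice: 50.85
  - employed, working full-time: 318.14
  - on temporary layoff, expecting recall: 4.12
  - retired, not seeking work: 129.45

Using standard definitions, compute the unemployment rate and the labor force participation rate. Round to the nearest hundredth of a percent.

Employed = 50.85 + 318.14 = 368.99 thousand.
Unemployed = 10.81 + 4.12 = 14.93 thousand (jobless and actively searching, or on temporary layoff).
Labor force = 368.99 + 14.93 = 383.92 thousand.
Not in labor force = 57.48 + 19.02 + 3.08 + 129.45 = 209.03 thousand (those not working and not actively searching are outside the labor force — including those who want a job but have given up searching).
Civilian working-age population = 383.92 + 209.03 = 592.95 thousand.
Unemployment rate = 14.93 / 383.92 = 3.89%.
Labor force participation rate = 383.92 / 592.95 = 64.75%.

Unemployment rate ≈ 3.89%; labor force participation rate ≈ 64.75%.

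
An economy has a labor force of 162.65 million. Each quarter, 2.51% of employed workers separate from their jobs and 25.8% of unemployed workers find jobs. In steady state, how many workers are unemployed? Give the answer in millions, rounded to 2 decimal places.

Steady-state unemployment rate u* = s/(s+f) = 2.51/(2.51+25.8) = 0.088661.
Unemployed = u* × labor force = 0.088661 × 162.65 ≈ 14.42 million.

About 14.42 million are unemployed in steady state.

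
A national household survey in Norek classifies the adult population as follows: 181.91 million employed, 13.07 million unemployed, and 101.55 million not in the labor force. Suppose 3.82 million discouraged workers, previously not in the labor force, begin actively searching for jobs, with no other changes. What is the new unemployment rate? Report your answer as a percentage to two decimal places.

Initially, labor force = 181.91 + 13.07 = 194.98 million, so u = 13.07/194.98 = 6.70%.
After the change, unemployed and labor force both rise by 3.82 → E = 181.91, U = 16.89, labor force = 198.80 million.
New unemployment rate = 16.89 / 198.80 = 8.50%.

New unemployment rate ≈ 8.50%.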